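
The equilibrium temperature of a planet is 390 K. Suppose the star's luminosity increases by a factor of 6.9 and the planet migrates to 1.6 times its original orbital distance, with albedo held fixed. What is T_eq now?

T_eq ≈ 500 K

T_eq ∝ L^(1/4) · d^(−1/2).
T′ = 390 × 6.9^(1/4) / 1.6^(1/2) = 500 K.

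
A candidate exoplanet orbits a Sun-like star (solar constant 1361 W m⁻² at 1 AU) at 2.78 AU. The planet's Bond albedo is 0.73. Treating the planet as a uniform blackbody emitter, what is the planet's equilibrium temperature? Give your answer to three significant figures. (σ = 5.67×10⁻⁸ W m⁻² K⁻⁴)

Flux at 2.78 AU: S = 1361/2.78² = 176 W m⁻².
Energy balance: absorbed = emitted ⇒ πR²·S(1−A) = 4πR²·σT_eq⁴, so T_eq⁴ = S(1−A)/(4σ).
T_eq = [176 × 0.27 / (4 × 5.67×10⁻⁸)]^(1/4) = (2.10×10⁸)^(1/4) = 120 K.

T_eq ≈ 120 K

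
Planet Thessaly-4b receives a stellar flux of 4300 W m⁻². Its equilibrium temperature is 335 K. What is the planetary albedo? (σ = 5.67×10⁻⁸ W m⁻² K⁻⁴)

From T_eq⁴ = S(1−A)/(4σ): 1−A = 4σT_eq⁴/S.
1−A = 4 × 5.67×10⁻⁸ × (335)⁴ / 4300 = 0.664.

A ≈ 0.34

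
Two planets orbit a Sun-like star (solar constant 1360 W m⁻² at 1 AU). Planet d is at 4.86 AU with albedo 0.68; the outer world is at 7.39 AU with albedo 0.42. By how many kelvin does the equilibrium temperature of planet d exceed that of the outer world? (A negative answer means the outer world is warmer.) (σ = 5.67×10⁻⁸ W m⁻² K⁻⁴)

T_eq = [S₀(1−A)/(4σd²)]^(1/4), so T ∝ (1−A)^(1/4) / √d.
T₁ = [1360×0.32/(4×5.67×10⁻⁸×4.86²)]^(1/4) = 94.94 K.
T₂ = [1360×0.58/(4×5.67×10⁻⁸×7.39²)]^(1/4) = 89.33 K.

ΔT ≈ 5.6 K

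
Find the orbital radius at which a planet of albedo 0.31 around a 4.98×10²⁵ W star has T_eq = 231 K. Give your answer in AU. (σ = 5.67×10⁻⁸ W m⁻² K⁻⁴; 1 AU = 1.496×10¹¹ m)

From T_eq⁴ = L(1−A)/(16πσd²): d = √[L(1−A)/(16πσT_eq⁴)].
d = √[4.98×10²⁵ × 0.69 / (16π × 5.67×10⁻⁸ × (231)⁴)] = 6.51×10¹⁰ m = 0.435 AU.

d ≈ 0.435 AU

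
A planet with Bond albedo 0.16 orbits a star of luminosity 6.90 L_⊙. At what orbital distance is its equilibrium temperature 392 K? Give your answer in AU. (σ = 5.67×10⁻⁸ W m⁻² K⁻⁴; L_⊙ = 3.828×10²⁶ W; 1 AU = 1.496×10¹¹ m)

d ≈ 1.21 AU

L = 6.90 × 3.828×10²⁶ = 2.64×10²⁷ W.
From T_eq⁴ = L(1−A)/(16πσd²): d = √[L(1−A)/(16πσT_eq⁴)].
d = √[2.64×10²⁷ × 0.84 / (16π × 5.67×10⁻⁸ × (392)⁴)] = 1.82×10¹¹ m = 1.21 AU.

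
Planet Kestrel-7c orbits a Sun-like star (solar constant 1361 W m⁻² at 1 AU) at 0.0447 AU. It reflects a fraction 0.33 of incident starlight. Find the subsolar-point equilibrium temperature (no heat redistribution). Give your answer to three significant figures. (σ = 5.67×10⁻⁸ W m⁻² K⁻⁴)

Flux at 0.0447 AU: S = 1361/0.0447² = 6.81×10⁵ W m⁻².
At the subsolar point the surface absorbs S(1−A) and emits σT⁴ per unit area — no factor of 4, since only the local patch is in balance.
T = [6.81×10⁵ × 0.67 / 5.67×10⁻⁸]^(1/4) = (8.05×10¹²)^(1/4) = 1680 K.

T_ss ≈ 1680 K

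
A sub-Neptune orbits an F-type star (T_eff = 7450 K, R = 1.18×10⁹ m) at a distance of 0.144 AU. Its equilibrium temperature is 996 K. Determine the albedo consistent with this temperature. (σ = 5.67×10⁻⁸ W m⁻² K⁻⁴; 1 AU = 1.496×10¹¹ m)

d = 0.144 AU = 2.15×10¹⁰ m.
L = 4πR_⋆²σT_⋆⁴ = 4π(1.18×10⁹)² × 5.67×10⁻⁸ × (7450)⁴ = 3.06×10²⁷ W.
S = L/(4πd²) = 5.24×10⁵ W m⁻².
From T_eq⁴ = S(1−A)/(4σ): 1−A = 4σT_eq⁴/S.
1−A = 4 × 5.67×10⁻⁸ × (996)⁴ / 5.24×10⁵ = 0.426.

A ≈ 0.57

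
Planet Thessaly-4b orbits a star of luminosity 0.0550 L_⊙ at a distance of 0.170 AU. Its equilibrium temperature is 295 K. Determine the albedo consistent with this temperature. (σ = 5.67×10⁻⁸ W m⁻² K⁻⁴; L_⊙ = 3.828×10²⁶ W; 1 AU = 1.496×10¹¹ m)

A ≈ 0.34

d = 0.170 AU = 2.54×10¹⁰ m.
L = 0.0550 × 3.828×10²⁶ = 2.11×10²⁵ W.
Flux: S = L/(4πd²) = 2.11×10²⁵/(4π×(2.54×10¹⁰)²) = 2590 W m⁻².
From T_eq⁴ = S(1−A)/(4σ): 1−A = 4σT_eq⁴/S.
1−A = 4 × 5.67×10⁻⁸ × (295)⁴ / 2590 = 0.663.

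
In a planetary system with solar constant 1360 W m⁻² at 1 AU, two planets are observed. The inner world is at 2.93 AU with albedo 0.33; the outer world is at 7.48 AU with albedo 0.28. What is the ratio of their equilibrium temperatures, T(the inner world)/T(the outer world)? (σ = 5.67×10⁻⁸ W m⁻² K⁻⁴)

T₁/T₂ ≈ 1.569

T_eq = [S₀(1−A)/(4σd²)]^(1/4), so T ∝ (1−A)^(1/4) / √d.
T₁ = [1360×0.67/(4×5.67×10⁻⁸×2.93²)]^(1/4) = 147.08 K.
T₂ = [1360×0.72/(4×5.67×10⁻⁸×7.48²)]^(1/4) = 93.73 K.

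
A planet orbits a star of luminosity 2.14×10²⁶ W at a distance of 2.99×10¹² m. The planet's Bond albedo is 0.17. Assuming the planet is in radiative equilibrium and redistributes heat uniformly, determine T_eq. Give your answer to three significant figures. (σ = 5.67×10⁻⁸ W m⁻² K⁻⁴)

Flux: S = L/(4πd²) = 2.14×10²⁶/(4π×(2.99×10¹²)²) = 1.90 W m⁻².
Energy balance: absorbed = emitted ⇒ πR²·S(1−A) = 4πR²·σT_eq⁴, so T_eq⁴ = S(1−A)/(4σ).
T_eq = [1.90 × 0.83 / (4 × 5.67×10⁻⁸)]^(1/4) = (6.97×10⁶)^(1/4) = 51.4 K.

T_eq ≈ 51.4 K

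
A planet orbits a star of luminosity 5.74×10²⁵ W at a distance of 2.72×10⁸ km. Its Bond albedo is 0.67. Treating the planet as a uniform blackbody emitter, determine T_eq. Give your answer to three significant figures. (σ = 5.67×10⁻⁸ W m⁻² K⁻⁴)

T_eq ≈ 97.4 K

d = 2.72×10⁸ km = 2.72×10¹¹ m.
Flux: S = L/(4πd²) = 5.74×10²⁵/(4π×(2.72×10¹¹)²) = 61.7 W m⁻².
Energy balance: absorbed = emitted ⇒ πR²·S(1−A) = 4πR²·σT_eq⁴, so T_eq⁴ = S(1−A)/(4σ).
T_eq = [61.7 × 0.33 / (4 × 5.67×10⁻⁸)]^(1/4) = (8.98×10⁷)^(1/4) = 97.4 K.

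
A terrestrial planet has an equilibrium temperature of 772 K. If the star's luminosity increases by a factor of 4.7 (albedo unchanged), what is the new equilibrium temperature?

T_eq ≈ 1140 K

T_eq ∝ L^(1/4) · d^(−1/2).
T′ = 772 × 4.7^(1/4) = 1140 K.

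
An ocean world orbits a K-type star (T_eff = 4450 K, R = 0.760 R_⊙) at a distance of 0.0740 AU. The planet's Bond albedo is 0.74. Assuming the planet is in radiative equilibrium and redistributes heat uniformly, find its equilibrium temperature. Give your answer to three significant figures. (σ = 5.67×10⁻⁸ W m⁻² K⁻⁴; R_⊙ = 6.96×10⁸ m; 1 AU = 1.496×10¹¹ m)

T_eq ≈ 491 K

R_⋆ = 0.760 × 6.96×10⁸ = 5.29×10⁸ m.
d = 0.0740 AU = 1.11×10¹⁰ m.
L = 4πR_⋆²σT_⋆⁴ = 4π(5.29×10⁸)² × 5.67×10⁻⁸ × (4450)⁴ = 7.82×10²⁵ W.
S = L/(4πd²) = 5.08×10⁴ W m⁻².
Energy balance: absorbed = emitted ⇒ πR²·S(1−A) = 4πR²·σT_eq⁴, so T_eq⁴ = S(1−A)/(4σ).
T_eq = [5.08×10⁴ × 0.26 / (4 × 5.67×10⁻⁸)]^(1/4) = (5.82×10¹⁰)^(1/4) = 491 K.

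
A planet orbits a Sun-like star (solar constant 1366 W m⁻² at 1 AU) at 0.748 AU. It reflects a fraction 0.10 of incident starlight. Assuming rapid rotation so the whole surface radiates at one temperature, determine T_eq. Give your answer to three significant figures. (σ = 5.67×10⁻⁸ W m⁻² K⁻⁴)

Flux at 0.748 AU: S = 1366/0.748² = 2440 W m⁻².
Energy balance: absorbed = emitted ⇒ πR²·S(1−A) = 4πR²·σT_eq⁴, so T_eq⁴ = S(1−A)/(4σ).
T_eq = [2440 × 0.90 / (4 × 5.67×10⁻⁸)]^(1/4) = (9.69×10⁹)^(1/4) = 314 K.

T_eq ≈ 314 K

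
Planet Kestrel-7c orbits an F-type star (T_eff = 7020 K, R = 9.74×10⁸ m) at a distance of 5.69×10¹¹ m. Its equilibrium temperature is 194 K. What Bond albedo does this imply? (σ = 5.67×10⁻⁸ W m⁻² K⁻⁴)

A ≈ 0.20

L = 4πR_⋆²σT_⋆⁴ = 4π(9.74×10⁸)² × 5.67×10⁻⁸ × (7020)⁴ = 1.64×10²⁷ W.
S = L/(4πd²) = 403 W m⁻².
From T_eq⁴ = S(1−A)/(4σ): 1−A = 4σT_eq⁴/S.
1−A = 4 × 5.67×10⁻⁸ × (194)⁴ / 403 = 0.796.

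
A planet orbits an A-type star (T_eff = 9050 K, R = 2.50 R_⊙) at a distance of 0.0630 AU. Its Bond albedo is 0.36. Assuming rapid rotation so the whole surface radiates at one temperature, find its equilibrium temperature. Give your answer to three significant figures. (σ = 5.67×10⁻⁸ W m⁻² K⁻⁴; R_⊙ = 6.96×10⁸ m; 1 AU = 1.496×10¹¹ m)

R_⋆ = 2.50 × 6.96×10⁸ = 1.74×10⁹ m.
d = 0.0630 AU = 9.42×10⁹ m.
L = 4πR_⋆²σT_⋆⁴ = 4π(1.74×10⁹)² × 5.67×10⁻⁸ × (9050)⁴ = 1.45×10²⁸ W.
S = L/(4πd²) = 1.30×10⁷ W m⁻².
Energy balance: absorbed = emitted ⇒ πR²·S(1−A) = 4πR²·σT_eq⁴, so T_eq⁴ = S(1−A)/(4σ).
T_eq = [1.30×10⁷ × 0.64 / (4 × 5.67×10⁻⁸)]^(1/4) = (3.66×10¹³)^(1/4) = 2460 K.

T_eq ≈ 2460 K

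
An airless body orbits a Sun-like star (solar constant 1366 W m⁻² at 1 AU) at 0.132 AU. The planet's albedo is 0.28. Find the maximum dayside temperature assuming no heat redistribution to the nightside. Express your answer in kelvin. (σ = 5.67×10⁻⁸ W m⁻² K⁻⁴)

Flux at 0.132 AU: S = 1366/0.132² = 7.84×10⁴ W m⁻².
With no redistribution each surface element balances locally: S(1−A) = σT⁴.
T = [7.84×10⁴ × 0.72 / 5.67×10⁻⁸]^(1/4) = (9.96×10¹¹)^(1/4) = 999 K.

T_ss ≈ 999 K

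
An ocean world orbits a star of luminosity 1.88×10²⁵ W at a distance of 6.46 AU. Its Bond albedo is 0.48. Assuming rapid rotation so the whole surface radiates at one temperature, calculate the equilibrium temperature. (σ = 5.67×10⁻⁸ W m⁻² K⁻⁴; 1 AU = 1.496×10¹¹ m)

T_eq ≈ 43.8 K

d = 6.46 AU = 9.66×10¹¹ m.
Flux: S = L/(4πd²) = 1.88×10²⁵/(4π×(9.66×10¹¹)²) = 1.60 W m⁻².
Energy balance: absorbed = emitted ⇒ πR²·S(1−A) = 4πR²·σT_eq⁴, so T_eq⁴ = S(1−A)/(4σ).
T_eq = [1.60 × 0.52 / (4 × 5.67×10⁻⁸)]^(1/4) = (3.67×10⁶)^(1/4) = 43.8 K.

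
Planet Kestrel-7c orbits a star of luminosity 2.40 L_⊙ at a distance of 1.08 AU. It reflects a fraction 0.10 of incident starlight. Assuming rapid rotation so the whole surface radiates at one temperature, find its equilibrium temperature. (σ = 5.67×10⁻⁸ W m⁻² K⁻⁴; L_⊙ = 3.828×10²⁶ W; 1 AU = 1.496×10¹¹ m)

d = 1.08 AU = 1.62×10¹¹ m.
L = 2.40 × 3.828×10²⁶ = 9.19×10²⁶ W.
Flux: S = L/(4πd²) = 9.19×10²⁶/(4π×(1.62×10¹¹)²) = 2800 W m⁻².
Energy balance: absorbed = emitted ⇒ πR²·S(1−A) = 4πR²·σT_eq⁴, so T_eq⁴ = S(1−A)/(4σ).
T_eq = [2800 × 0.90 / (4 × 5.67×10⁻⁸)]^(1/4) = (1.11×10¹⁰)^(1/4) = 325 K.

T_eq ≈ 325 K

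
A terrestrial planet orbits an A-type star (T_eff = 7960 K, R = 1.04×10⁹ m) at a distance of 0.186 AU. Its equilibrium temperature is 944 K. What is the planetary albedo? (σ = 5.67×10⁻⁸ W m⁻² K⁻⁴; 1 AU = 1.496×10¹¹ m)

d = 0.186 AU = 2.78×10¹⁰ m.
L = 4πR_⋆²σT_⋆⁴ = 4π(1.04×10⁹)² × 5.67×10⁻⁸ × (7960)⁴ = 3.09×10²⁷ W.
S = L/(4πd²) = 3.18×10⁵ W m⁻².
From T_eq⁴ = S(1−A)/(4σ): 1−A = 4σT_eq⁴/S.
1−A = 4 × 5.67×10⁻⁸ × (944)⁴ / 3.18×10⁵ = 0.566.

A ≈ 0.43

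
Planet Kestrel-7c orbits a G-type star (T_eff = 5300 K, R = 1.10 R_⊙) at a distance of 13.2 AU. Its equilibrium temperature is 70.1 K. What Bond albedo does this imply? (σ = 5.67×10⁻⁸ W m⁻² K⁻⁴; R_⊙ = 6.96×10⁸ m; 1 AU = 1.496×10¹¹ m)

A ≈ 0.19

R_⋆ = 1.10 × 6.96×10⁸ = 7.66×10⁸ m.
d = 13.2 AU = 1.97×10¹² m.
L = 4πR_⋆²σT_⋆⁴ = 4π(7.66×10⁸)² × 5.67×10⁻⁸ × (5300)⁴ = 3.30×10²⁶ W.
S = L/(4πd²) = 6.72 W m⁻².
From T_eq⁴ = S(1−A)/(4σ): 1−A = 4σT_eq⁴/S.
1−A = 4 × 5.67×10⁻⁸ × (70.1)⁴ / 6.72 = 0.814.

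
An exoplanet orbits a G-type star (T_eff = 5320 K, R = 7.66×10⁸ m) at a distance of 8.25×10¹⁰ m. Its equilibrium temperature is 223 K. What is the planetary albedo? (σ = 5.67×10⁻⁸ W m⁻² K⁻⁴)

L = 4πR_⋆²σT_⋆⁴ = 4π(7.66×10⁸)² × 5.67×10⁻⁸ × (5320)⁴ = 3.35×10²⁶ W.
S = L/(4πd²) = 3920 W m⁻².
From T_eq⁴ = S(1−A)/(4σ): 1−A = 4σT_eq⁴/S.
1−A = 4 × 5.67×10⁻⁸ × (223)⁴ / 3920 = 0.143.

A ≈ 0.86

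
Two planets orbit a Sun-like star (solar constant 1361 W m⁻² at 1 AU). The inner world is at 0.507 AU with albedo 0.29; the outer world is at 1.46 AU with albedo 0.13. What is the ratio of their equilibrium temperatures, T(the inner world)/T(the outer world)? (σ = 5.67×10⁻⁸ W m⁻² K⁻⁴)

T₁/T₂ ≈ 1.613

T_eq = [S₀(1−A)/(4σd²)]^(1/4), so T ∝ (1−A)^(1/4) / √d.
T₁ = [1361×0.71/(4×5.67×10⁻⁸×0.507²)]^(1/4) = 358.81 K.
T₂ = [1361×0.87/(4×5.67×10⁻⁸×1.46²)]^(1/4) = 222.46 K.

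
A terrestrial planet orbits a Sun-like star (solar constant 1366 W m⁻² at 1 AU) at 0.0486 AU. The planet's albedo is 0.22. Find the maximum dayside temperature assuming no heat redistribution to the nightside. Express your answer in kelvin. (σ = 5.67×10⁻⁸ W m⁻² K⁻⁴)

T_ss ≈ 1680 K

Flux at 0.0486 AU: S = 1366/0.0486² = 5.78×10⁵ W m⁻².
With no redistribution each surface element balances locally: S(1−A) = σT⁴.
T = [5.78×10⁵ × 0.78 / 5.67×10⁻⁸]^(1/4) = (7.96×10¹²)^(1/4) = 1680 K.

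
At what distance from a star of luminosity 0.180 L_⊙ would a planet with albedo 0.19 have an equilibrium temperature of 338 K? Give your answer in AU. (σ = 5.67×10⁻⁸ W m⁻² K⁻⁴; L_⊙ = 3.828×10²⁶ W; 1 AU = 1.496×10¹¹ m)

L = 0.180 × 3.828×10²⁶ = 6.89×10²⁵ W.
From T_eq⁴ = L(1−A)/(16πσd²): d = √[L(1−A)/(16πσT_eq⁴)].
d = √[6.89×10²⁵ × 0.81 / (16π × 5.67×10⁻⁸ × (338)⁴)] = 3.87×10¹⁰ m = 0.259 AU.

d ≈ 0.259 AU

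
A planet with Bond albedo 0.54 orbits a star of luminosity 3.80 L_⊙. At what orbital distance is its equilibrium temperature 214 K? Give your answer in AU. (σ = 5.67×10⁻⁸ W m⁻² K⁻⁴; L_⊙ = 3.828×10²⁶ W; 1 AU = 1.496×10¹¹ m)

d ≈ 2.24 AU

L = 3.80 × 3.828×10²⁶ = 1.45×10²⁷ W.
From T_eq⁴ = L(1−A)/(16πσd²): d = √[L(1−A)/(16πσT_eq⁴)].
d = √[1.45×10²⁷ × 0.46 / (16π × 5.67×10⁻⁸ × (214)⁴)] = 3.35×10¹¹ m = 2.24 AU.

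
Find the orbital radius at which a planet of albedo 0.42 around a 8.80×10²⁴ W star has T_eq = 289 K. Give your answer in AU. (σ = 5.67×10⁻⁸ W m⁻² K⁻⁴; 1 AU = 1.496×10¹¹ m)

d ≈ 0.107 AU

From T_eq⁴ = L(1−A)/(16πσd²): d = √[L(1−A)/(16πσT_eq⁴)].
d = √[8.80×10²⁴ × 0.58 / (16π × 5.67×10⁻⁸ × (289)⁴)] = 1.60×10¹⁰ m = 0.107 AU.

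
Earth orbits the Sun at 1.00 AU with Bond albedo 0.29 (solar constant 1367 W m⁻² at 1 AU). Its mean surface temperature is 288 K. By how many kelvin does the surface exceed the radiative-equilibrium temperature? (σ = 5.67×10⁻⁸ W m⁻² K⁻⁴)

ΔT ≈ 32.2 K

S = 1367/1.00² = 1367 W m⁻².
T_eq = [S(1−A)/(4σ)]^(1/4) = [1367×0.71/(4×5.67×10⁻⁸)]^(1/4) = 255.8 K.
ΔT = T_surf − T_eq = 288 − 255.8.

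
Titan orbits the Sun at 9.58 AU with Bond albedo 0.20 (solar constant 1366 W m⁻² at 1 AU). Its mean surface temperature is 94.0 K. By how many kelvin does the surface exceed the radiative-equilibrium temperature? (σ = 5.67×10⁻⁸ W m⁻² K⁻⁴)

ΔT ≈ 8.9 K

S = 1366/9.58² = 14.88 W m⁻².
T_eq = [S(1−A)/(4σ)]^(1/4) = [14.88×0.80/(4×5.67×10⁻⁸)]^(1/4) = 85.1 K.
ΔT = T_surf − T_eq = 94 − 85.1.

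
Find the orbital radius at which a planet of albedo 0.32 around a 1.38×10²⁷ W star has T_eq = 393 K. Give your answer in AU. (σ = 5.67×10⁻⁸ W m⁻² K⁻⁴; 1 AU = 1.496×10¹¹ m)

From T_eq⁴ = L(1−A)/(16πσd²): d = √[L(1−A)/(16πσT_eq⁴)].
d = √[1.38×10²⁷ × 0.68 / (16π × 5.67×10⁻⁸ × (393)⁴)] = 1.17×10¹¹ m = 0.785 AU.

d ≈ 0.785 AU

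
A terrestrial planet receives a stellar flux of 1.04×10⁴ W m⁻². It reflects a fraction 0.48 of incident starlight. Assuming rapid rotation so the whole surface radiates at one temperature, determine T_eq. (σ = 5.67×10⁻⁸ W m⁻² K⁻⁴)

Energy balance: absorbed = emitted ⇒ πR²·S(1−A) = 4πR²·σT_eq⁴, so T_eq⁴ = S(1−A)/(4σ).
T_eq = [1.04×10⁴ × 0.52 / (4 × 5.67×10⁻⁸)]^(1/4) = (2.38×10¹⁰)^(1/4) = 393 K.

T_eq ≈ 393 K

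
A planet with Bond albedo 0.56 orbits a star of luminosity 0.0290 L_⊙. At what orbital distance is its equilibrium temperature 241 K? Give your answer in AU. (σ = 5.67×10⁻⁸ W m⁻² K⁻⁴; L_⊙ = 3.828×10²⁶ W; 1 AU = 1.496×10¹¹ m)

L = 0.0290 × 3.828×10²⁶ = 1.11×10²⁵ W.
From T_eq⁴ = L(1−A)/(16πσd²): d = √[L(1−A)/(16πσT_eq⁴)].
d = √[1.11×10²⁵ × 0.44 / (16π × 5.67×10⁻⁸ × (241)⁴)] = 2.25×10¹⁰ m = 0.151 AU.

d ≈ 0.151 AU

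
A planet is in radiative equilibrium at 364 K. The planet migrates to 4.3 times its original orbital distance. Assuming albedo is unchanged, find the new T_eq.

T_eq ∝ L^(1/4) · d^(−1/2).
T′ = 364 / 4.3^(1/2) = 176 K.

T_eq ≈ 176 K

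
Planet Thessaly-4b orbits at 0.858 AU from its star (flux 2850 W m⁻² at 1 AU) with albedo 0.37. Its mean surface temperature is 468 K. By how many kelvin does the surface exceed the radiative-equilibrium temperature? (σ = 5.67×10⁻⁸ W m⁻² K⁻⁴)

ΔT ≈ 146.0 K

S = 2850/0.858² = 3871 W m⁻².
T_eq = [S(1−A)/(4σ)]^(1/4) = [3871×0.63/(4×5.67×10⁻⁸)]^(1/4) = 322.0 K.
ΔT = T_surf − T_eq = 468 − 322.0.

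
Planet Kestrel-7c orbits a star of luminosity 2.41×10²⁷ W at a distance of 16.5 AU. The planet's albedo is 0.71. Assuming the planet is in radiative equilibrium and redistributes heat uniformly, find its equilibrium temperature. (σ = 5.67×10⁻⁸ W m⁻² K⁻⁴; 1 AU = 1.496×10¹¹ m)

T_eq ≈ 79.6 K

d = 16.5 AU = 2.47×10¹² m.
Flux: S = L/(4πd²) = 2.41×10²⁷/(4π×(2.47×10¹²)²) = 31.5 W m⁻².
Energy balance: absorbed = emitted ⇒ πR²·S(1−A) = 4πR²·σT_eq⁴, so T_eq⁴ = S(1−A)/(4σ).
T_eq = [31.5 × 0.29 / (4 × 5.67×10⁻⁸)]^(1/4) = (4.02×10⁷)^(1/4) = 79.6 K.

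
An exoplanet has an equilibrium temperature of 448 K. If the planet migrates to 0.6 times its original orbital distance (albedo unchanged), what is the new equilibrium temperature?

T_eq ≈ 578 K

T_eq ∝ L^(1/4) · d^(−1/2).
T′ = 448 / 0.6^(1/2) = 578 K.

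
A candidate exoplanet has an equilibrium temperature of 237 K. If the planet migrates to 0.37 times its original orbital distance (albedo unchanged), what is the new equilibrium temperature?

T_eq ≈ 390 K

T_eq ∝ L^(1/4) · d^(−1/2).
T′ = 237 / 0.37^(1/2) = 390 K.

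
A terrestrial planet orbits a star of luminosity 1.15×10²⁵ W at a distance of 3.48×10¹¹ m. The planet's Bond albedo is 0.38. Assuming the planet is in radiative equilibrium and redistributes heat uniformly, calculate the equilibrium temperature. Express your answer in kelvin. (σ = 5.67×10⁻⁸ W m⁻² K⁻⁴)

T_eq ≈ 67.4 K

Flux: S = L/(4πd²) = 1.15×10²⁵/(4π×(3.48×10¹¹)²) = 7.56 W m⁻².
Energy balance: absorbed = emitted ⇒ πR²·S(1−A) = 4πR²·σT_eq⁴, so T_eq⁴ = S(1−A)/(4σ).
T_eq = [7.56 × 0.62 / (4 × 5.67×10⁻⁸)]^(1/4) = (2.07×10⁷)^(1/4) = 67.4 K.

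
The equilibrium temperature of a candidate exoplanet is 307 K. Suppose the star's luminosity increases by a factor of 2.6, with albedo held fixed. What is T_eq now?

T_eq ∝ L^(1/4) · d^(−1/2).
T′ = 307 × 2.6^(1/4) = 390 K.

T_eq ≈ 390 K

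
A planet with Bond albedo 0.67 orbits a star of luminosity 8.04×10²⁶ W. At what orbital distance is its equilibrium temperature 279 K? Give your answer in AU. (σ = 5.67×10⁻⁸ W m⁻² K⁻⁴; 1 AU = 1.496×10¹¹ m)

From T_eq⁴ = L(1−A)/(16πσd²): d = √[L(1−A)/(16πσT_eq⁴)].
d = √[8.04×10²⁶ × 0.33 / (16π × 5.67×10⁻⁸ × (279)⁴)] = 1.24×10¹¹ m = 0.829 AU.

d ≈ 0.829 AU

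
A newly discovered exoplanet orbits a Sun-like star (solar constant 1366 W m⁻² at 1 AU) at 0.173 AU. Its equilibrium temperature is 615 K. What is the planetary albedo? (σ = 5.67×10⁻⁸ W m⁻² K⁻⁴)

A ≈ 0.29

Flux at 0.173 AU: S = 1366/0.173² = 4.56×10⁴ W m⁻².
From T_eq⁴ = S(1−A)/(4σ): 1−A = 4σT_eq⁴/S.
1−A = 4 × 5.67×10⁻⁸ × (615)⁴ / 4.56×10⁴ = 0.711.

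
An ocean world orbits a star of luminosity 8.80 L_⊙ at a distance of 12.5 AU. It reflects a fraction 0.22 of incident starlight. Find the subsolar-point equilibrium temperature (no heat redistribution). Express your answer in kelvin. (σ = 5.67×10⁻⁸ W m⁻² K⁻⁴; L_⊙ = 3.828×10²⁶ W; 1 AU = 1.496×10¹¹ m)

T_ss ≈ 180 K

d = 12.5 AU = 1.87×10¹² m.
L = 8.80 × 3.828×10²⁶ = 3.37×10²⁷ W.
Flux: S = L/(4πd²) = 3.37×10²⁷/(4π×(1.87×10¹²)²) = 76.7 W m⁻².
At the subsolar point the surface absorbs S(1−A) and emits σT⁴ per unit area — no factor of 4, since only the local patch is in balance.
T = [76.7 × 0.78 / 5.67×10⁻⁸]^(1/4) = (1.05×10⁹)^(1/4) = 180 K.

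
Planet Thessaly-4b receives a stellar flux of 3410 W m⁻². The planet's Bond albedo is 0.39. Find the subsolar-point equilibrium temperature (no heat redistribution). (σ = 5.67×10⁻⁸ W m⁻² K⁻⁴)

T_ss ≈ 438 K

At the subsolar point the surface absorbs S(1−A) and emits σT⁴ per unit area — no factor of 4, since only the local patch is in balance.
T = [3410 × 0.61 / 5.67×10⁻⁸]^(1/4) = (3.67×10¹⁰)^(1/4) = 438 K.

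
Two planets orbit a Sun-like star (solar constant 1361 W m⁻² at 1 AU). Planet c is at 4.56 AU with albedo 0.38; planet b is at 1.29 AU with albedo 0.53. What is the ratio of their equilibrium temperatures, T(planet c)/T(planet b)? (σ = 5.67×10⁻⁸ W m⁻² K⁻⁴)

T_eq = [S₀(1−A)/(4σd²)]^(1/4), so T ∝ (1−A)^(1/4) / √d.
T₁ = [1361×0.62/(4×5.67×10⁻⁸×4.56²)]^(1/4) = 115.66 K.
T₂ = [1361×0.47/(4×5.67×10⁻⁸×1.29²)]^(1/4) = 202.90 K.

T₁/T₂ ≈ 0.570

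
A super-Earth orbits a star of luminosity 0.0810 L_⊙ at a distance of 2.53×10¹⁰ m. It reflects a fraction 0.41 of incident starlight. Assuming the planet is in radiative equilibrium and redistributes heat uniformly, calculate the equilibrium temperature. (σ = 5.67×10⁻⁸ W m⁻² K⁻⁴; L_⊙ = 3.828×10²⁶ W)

L = 0.0810 × 3.828×10²⁶ = 3.10×10²⁵ W.
Flux: S = L/(4πd²) = 3.10×10²⁵/(4π×(2.53×10¹⁰)²) = 3850 W m⁻².
Energy balance: absorbed = emitted ⇒ πR²·S(1−A) = 4πR²·σT_eq⁴, so T_eq⁴ = S(1−A)/(4σ).
T_eq = [3850 × 0.59 / (4 × 5.67×10⁻⁸)]^(1/4) = (1.00×10¹⁰)^(1/4) = 316 K.

T_eq ≈ 316 K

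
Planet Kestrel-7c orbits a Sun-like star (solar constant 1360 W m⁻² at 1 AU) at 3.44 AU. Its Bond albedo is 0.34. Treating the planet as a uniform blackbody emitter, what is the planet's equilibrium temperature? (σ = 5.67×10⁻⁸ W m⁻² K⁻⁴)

T_eq ≈ 135 K

Flux at 3.44 AU: S = 1360/3.44² = 115 W m⁻².
Energy balance: absorbed = emitted ⇒ πR²·S(1−A) = 4πR²·σT_eq⁴, so T_eq⁴ = S(1−A)/(4σ).
T_eq = [115 × 0.66 / (4 × 5.67×10⁻⁸)]^(1/4) = (3.34×10⁸)^(1/4) = 135 K.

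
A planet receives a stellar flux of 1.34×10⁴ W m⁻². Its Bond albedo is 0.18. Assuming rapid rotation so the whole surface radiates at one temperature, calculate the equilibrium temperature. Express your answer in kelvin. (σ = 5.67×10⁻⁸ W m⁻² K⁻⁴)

Energy balance: absorbed = emitted ⇒ πR²·S(1−A) = 4πR²·σT_eq⁴, so T_eq⁴ = S(1−A)/(4σ).
T_eq = [1.34×10⁴ × 0.82 / (4 × 5.67×10⁻⁸)]^(1/4) = (4.84×10¹⁰)^(1/4) = 469 K.

T_eq ≈ 469 K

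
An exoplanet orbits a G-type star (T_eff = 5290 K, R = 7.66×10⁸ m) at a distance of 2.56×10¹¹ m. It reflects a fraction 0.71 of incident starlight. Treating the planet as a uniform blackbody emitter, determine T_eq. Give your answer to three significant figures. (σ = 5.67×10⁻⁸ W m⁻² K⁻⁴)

L = 4πR_⋆²σT_⋆⁴ = 4π(7.66×10⁸)² × 5.67×10⁻⁸ × (5290)⁴ = 3.27×10²⁶ W.
S = L/(4πd²) = 398 W m⁻².
Energy balance: absorbed = emitted ⇒ πR²·S(1−A) = 4πR²·σT_eq⁴, so T_eq⁴ = S(1−A)/(4σ).
T_eq = [398 × 0.29 / (4 × 5.67×10⁻⁸)]^(1/4) = (5.08×10⁸)^(1/4) = 150 K.

T_eq ≈ 150 K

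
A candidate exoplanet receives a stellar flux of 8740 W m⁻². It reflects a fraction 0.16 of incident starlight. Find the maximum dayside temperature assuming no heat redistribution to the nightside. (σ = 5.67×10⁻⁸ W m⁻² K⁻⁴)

With no redistribution each surface element balances locally: S(1−A) = σT⁴.
T = [8740 × 0.84 / 5.67×10⁻⁸]^(1/4) = (1.29×10¹¹)^(1/4) = 600 K.

T_ss ≈ 600 K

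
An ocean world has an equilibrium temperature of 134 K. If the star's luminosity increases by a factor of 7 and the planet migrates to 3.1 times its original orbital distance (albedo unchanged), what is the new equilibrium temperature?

T_eq ∝ L^(1/4) · d^(−1/2).
T′ = 134 × 7^(1/4) / 3.1^(1/2) = 124 K.

T_eq ≈ 124 K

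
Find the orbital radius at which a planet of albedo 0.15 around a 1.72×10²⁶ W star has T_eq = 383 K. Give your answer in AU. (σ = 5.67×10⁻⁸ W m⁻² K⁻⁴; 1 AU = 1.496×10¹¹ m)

From T_eq⁴ = L(1−A)/(16πσd²): d = √[L(1−A)/(16πσT_eq⁴)].
d = √[1.72×10²⁶ × 0.85 / (16π × 5.67×10⁻⁸ × (383)⁴)] = 4.88×10¹⁰ m = 0.326 AU.

d ≈ 0.326 AU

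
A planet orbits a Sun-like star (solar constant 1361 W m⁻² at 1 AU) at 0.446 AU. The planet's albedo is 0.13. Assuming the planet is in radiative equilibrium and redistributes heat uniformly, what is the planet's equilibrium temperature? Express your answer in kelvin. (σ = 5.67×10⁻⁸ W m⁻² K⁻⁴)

Flux at 0.446 AU: S = 1361/0.446² = 6840 W m⁻².
Energy balance: absorbed = emitted ⇒ πR²·S(1−A) = 4πR²·σT_eq⁴, so T_eq⁴ = S(1−A)/(4σ).
T_eq = [6840 × 0.87 / (4 × 5.67×10⁻⁸)]^(1/4) = (2.62×10¹⁰)^(1/4) = 403 K.

T_eq ≈ 403 K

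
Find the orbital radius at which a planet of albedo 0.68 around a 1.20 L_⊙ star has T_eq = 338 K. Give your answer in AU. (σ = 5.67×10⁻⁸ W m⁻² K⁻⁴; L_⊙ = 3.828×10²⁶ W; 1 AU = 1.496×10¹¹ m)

d ≈ 0.420 AU

L = 1.20 × 3.828×10²⁶ = 4.59×10²⁶ W.
From T_eq⁴ = L(1−A)/(16πσd²): d = √[L(1−A)/(16πσT_eq⁴)].
d = √[4.59×10²⁶ × 0.32 / (16π × 5.67×10⁻⁸ × (338)⁴)] = 6.29×10¹⁰ m = 0.420 AU.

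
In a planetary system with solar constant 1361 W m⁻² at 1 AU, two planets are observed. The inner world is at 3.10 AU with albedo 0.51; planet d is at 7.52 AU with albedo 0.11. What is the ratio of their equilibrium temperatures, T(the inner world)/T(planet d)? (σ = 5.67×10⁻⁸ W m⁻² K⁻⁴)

T_eq = [S₀(1−A)/(4σd²)]^(1/4), so T ∝ (1−A)^(1/4) / √d.
T₁ = [1361×0.49/(4×5.67×10⁻⁸×3.10²)]^(1/4) = 132.26 K.
T₂ = [1361×0.89/(4×5.67×10⁻⁸×7.52²)]^(1/4) = 98.58 K.

T₁/T₂ ≈ 1.342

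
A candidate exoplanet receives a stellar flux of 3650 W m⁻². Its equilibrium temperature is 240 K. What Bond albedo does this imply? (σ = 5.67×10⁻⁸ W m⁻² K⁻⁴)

From T_eq⁴ = S(1−A)/(4σ): 1−A = 4σT_eq⁴/S.
1−A = 4 × 5.67×10⁻⁸ × (240)⁴ / 3650 = 0.206.

A ≈ 0.79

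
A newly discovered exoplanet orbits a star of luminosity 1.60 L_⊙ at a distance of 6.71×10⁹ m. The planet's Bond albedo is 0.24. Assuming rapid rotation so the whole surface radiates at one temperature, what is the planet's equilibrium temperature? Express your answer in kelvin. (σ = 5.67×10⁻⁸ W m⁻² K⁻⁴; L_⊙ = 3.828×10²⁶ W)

T_eq ≈ 1380 K

L = 1.60 × 3.828×10²⁶ = 6.12×10²⁶ W.
Flux: S = L/(4πd²) = 6.12×10²⁶/(4π×(6.71×10⁹)²) = 1.08×10⁶ W m⁻².
Energy balance: absorbed = emitted ⇒ πR²·S(1−A) = 4πR²·σT_eq⁴, so T_eq⁴ = S(1−A)/(4σ).
T_eq = [1.08×10⁶ × 0.76 / (4 × 5.67×10⁻⁸)]^(1/4) = (3.63×10¹²)^(1/4) = 1380 K.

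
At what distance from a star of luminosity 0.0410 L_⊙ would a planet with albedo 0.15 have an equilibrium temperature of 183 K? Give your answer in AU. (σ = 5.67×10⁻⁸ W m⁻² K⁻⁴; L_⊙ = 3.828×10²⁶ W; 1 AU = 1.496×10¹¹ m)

L = 0.0410 × 3.828×10²⁶ = 1.57×10²⁵ W.
From T_eq⁴ = L(1−A)/(16πσd²): d = √[L(1−A)/(16πσT_eq⁴)].
d = √[1.57×10²⁵ × 0.85 / (16π × 5.67×10⁻⁸ × (183)⁴)] = 6.46×10¹⁰ m = 0.432 AU.

d ≈ 0.432 AU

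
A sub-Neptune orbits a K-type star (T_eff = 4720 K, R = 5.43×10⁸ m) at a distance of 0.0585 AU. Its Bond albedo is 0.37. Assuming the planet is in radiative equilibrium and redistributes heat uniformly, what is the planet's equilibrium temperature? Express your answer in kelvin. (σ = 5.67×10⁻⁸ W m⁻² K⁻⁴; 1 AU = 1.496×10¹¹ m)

d = 0.0585 AU = 8.75×10⁹ m.
L = 4πR_⋆²σT_⋆⁴ = 4π(5.43×10⁸)² × 5.67×10⁻⁸ × (4720)⁴ = 1.04×10²⁶ W.
S = L/(4πd²) = 1.08×10⁵ W m⁻².
Energy balance: absorbed = emitted ⇒ πR²·S(1−A) = 4πR²·σT_eq⁴, so T_eq⁴ = S(1−A)/(4σ).
T_eq = [1.08×10⁵ × 0.63 / (4 × 5.67×10⁻⁸)]^(1/4) = (3.01×10¹¹)^(1/4) = 741 K.

T_eq ≈ 741 K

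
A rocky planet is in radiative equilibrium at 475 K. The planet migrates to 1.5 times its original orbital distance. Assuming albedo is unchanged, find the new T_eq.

T_eq ≈ 388 K

T_eq ∝ L^(1/4) · d^(−1/2).
T′ = 475 / 1.5^(1/2) = 388 K.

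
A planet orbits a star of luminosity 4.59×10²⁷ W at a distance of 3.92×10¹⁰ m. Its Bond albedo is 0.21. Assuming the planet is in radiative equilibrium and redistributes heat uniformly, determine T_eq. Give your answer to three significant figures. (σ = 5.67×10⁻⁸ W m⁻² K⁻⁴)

T_eq ≈ 954 K

Flux: S = L/(4πd²) = 4.59×10²⁷/(4π×(3.92×10¹⁰)²) = 2.38×10⁵ W m⁻².
Energy balance: absorbed = emitted ⇒ πR²·S(1−A) = 4πR²·σT_eq⁴, so T_eq⁴ = S(1−A)/(4σ).
T_eq = [2.38×10⁵ × 0.79 / (4 × 5.67×10⁻⁸)]^(1/4) = (8.28×10¹¹)^(1/4) = 954 K.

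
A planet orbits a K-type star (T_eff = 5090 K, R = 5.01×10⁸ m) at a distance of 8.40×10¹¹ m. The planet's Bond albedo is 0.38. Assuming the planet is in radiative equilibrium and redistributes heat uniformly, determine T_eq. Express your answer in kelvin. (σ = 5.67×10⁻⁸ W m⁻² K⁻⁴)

T_eq ≈ 78.0 K

L = 4πR_⋆²σT_⋆⁴ = 4π(5.01×10⁸)² × 5.67×10⁻⁸ × (5090)⁴ = 1.20×10²⁶ W.
S = L/(4πd²) = 13.5 W m⁻².
Energy balance: absorbed = emitted ⇒ πR²·S(1−A) = 4πR²·σT_eq⁴, so T_eq⁴ = S(1−A)/(4σ).
T_eq = [13.5 × 0.62 / (4 × 5.67×10⁻⁸)]^(1/4) = (3.70×10⁷)^(1/4) = 78.0 K.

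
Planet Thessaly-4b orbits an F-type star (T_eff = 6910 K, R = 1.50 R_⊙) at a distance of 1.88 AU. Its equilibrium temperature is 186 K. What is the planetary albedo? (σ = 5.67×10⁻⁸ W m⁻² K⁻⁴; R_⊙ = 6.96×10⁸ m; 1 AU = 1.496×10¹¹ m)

A ≈ 0.85

R_⋆ = 1.50 × 6.96×10⁸ = 1.04×10⁹ m.
d = 1.88 AU = 2.81×10¹¹ m.
L = 4πR_⋆²σT_⋆⁴ = 4π(1.04×10⁹)² × 5.67×10⁻⁸ × (6910)⁴ = 1.77×10²⁷ W.
S = L/(4πd²) = 1780 W m⁻².
From T_eq⁴ = S(1−A)/(4σ): 1−A = 4σT_eq⁴/S.
1−A = 4 × 5.67×10⁻⁸ × (186)⁴ / 1780 = 0.152.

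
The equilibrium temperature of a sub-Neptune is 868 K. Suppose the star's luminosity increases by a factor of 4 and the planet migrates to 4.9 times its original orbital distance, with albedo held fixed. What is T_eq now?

T_eq ∝ L^(1/4) · d^(−1/2).
T′ = 868 × 4^(1/4) / 4.9^(1/2) = 555 K.

T_eq ≈ 555 K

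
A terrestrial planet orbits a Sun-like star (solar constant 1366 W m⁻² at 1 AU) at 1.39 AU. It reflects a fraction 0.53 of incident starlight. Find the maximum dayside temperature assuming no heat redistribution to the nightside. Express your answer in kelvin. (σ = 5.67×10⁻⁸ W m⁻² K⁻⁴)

Flux at 1.39 AU: S = 1366/1.39² = 707 W m⁻².
With no redistribution each surface element balances locally: S(1−A) = σT⁴.
T = [707 × 0.47 / 5.67×10⁻⁸]^(1/4) = (5.86×10⁹)^(1/4) = 277 K.

T_ss ≈ 277 K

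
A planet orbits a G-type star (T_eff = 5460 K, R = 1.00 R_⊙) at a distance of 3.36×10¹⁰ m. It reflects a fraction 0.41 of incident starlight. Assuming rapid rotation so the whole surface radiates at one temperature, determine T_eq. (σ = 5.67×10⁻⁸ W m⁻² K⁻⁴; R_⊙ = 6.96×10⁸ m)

T_eq ≈ 487 K

R_⋆ = 1.00 × 6.96×10⁸ = 6.96×10⁸ m.
L = 4πR_⋆²σT_⋆⁴ = 4π(6.96×10⁸)² × 5.67×10⁻⁸ × (5460)⁴ = 3.07×10²⁶ W.
S = L/(4πd²) = 2.16×10⁴ W m⁻².
Energy balance: absorbed = emitted ⇒ πR²·S(1−A) = 4πR²·σT_eq⁴, so T_eq⁴ = S(1−A)/(4σ).
T_eq = [2.16×10⁴ × 0.59 / (4 × 5.67×10⁻⁸)]^(1/4) = (5.62×10¹⁰)^(1/4) = 487 K.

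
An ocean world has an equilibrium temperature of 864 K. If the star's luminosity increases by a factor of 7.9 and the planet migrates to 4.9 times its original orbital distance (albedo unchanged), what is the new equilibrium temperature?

T_eq ≈ 654 K

T_eq ∝ L^(1/4) · d^(−1/2).
T′ = 864 × 7.9^(1/4) / 4.9^(1/2) = 654 K.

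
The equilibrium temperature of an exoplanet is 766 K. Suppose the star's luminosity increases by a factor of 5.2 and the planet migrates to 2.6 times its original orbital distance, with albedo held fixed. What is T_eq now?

T_eq ∝ L^(1/4) · d^(−1/2).
T′ = 766 × 5.2^(1/4) / 2.6^(1/2) = 717 K.

T_eq ≈ 717 K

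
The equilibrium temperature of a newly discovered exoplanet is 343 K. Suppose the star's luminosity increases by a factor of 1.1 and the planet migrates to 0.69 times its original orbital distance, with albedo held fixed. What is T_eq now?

T_eq ≈ 423 K

T_eq ∝ L^(1/4) · d^(−1/2).
T′ = 343 × 1.1^(1/4) / 0.69^(1/2) = 423 K.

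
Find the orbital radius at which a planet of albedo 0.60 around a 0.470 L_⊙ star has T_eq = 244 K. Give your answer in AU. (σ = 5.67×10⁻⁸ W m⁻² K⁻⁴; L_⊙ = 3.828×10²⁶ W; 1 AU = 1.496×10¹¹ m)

d ≈ 0.564 AU

L = 0.470 × 3.828×10²⁶ = 1.80×10²⁶ W.
From T_eq⁴ = L(1−A)/(16πσd²): d = √[L(1−A)/(16πσT_eq⁴)].
d = √[1.80×10²⁶ × 0.40 / (16π × 5.67×10⁻⁸ × (244)⁴)] = 8.44×10¹⁰ m = 0.564 AU.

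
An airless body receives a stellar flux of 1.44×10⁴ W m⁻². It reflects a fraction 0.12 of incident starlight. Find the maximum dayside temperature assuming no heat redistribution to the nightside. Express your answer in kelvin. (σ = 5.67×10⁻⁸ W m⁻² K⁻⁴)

With no redistribution each surface element balances locally: S(1−A) = σT⁴.
T = [1.44×10⁴ × 0.88 / 5.67×10⁻⁸]^(1/4) = (2.23×10¹¹)^(1/4) = 688 K.

T_ss ≈ 688 K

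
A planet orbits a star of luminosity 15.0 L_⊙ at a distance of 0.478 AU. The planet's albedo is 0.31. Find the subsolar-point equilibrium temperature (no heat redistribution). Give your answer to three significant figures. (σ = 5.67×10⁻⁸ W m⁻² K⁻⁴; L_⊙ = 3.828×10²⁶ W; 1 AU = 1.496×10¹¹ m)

T_ss ≈ 1020 K

d = 0.478 AU = 7.15×10¹⁰ m.
L = 15.0 × 3.828×10²⁶ = 5.74×10²⁷ W.
Flux: S = L/(4πd²) = 5.74×10²⁷/(4π×(7.15×10¹⁰)²) = 8.94×10⁴ W m⁻².
At the subsolar point the surface absorbs S(1−A) and emits σT⁴ per unit area — no factor of 4, since only the local patch is in balance.
T = [8.94×10⁴ × 0.69 / 5.67×10⁻⁸]^(1/4) = (1.09×10¹²)^(1/4) = 1020 K.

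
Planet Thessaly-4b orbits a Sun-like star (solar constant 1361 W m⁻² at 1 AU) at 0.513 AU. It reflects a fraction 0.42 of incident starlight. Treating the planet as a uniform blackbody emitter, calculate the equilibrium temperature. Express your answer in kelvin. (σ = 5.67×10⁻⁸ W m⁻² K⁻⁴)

Flux at 0.513 AU: S = 1361/0.513² = 5170 W m⁻².
Energy balance: absorbed = emitted ⇒ πR²·S(1−A) = 4πR²·σT_eq⁴, so T_eq⁴ = S(1−A)/(4σ).
T_eq = [5170 × 0.58 / (4 × 5.67×10⁻⁸)]^(1/4) = (1.32×10¹⁰)^(1/4) = 339 K.

T_eq ≈ 339 K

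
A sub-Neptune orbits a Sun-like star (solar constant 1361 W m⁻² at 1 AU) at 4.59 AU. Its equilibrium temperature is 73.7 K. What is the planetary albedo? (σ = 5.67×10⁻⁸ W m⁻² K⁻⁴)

A ≈ 0.90

Flux at 4.59 AU: S = 1361/4.59² = 64.6 W m⁻².
From T_eq⁴ = S(1−A)/(4σ): 1−A = 4σT_eq⁴/S.
1−A = 4 × 5.67×10⁻⁸ × (73.7)⁴ / 64.6 = 0.104.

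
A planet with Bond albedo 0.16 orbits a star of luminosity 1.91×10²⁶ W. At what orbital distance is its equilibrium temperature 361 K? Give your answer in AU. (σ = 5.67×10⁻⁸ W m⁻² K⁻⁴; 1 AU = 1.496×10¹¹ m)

d ≈ 0.385 AU

From T_eq⁴ = L(1−A)/(16πσd²): d = √[L(1−A)/(16πσT_eq⁴)].
d = √[1.91×10²⁶ × 0.84 / (16π × 5.67×10⁻⁸ × (361)⁴)] = 5.76×10¹⁰ m = 0.385 AU.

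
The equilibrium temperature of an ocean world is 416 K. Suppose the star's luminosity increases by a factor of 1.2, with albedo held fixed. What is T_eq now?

T_eq ≈ 435 K

T_eq ∝ L^(1/4) · d^(−1/2).
T′ = 416 × 1.2^(1/4) = 435 K.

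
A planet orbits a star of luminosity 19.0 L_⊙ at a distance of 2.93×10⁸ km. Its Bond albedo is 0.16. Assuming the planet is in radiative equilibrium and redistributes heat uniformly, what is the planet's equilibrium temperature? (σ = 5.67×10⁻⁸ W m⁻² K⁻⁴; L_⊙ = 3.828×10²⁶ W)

T_eq ≈ 398 K

d = 2.93×10⁸ km = 2.93×10¹¹ m.
L = 19.0 × 3.828×10²⁶ = 7.27×10²⁷ W.
Flux: S = L/(4πd²) = 7.27×10²⁷/(4π×(2.93×10¹¹)²) = 6740 W m⁻².
Energy balance: absorbed = emitted ⇒ πR²·S(1−A) = 4πR²·σT_eq⁴, so T_eq⁴ = S(1−A)/(4σ).
T_eq = [6740 × 0.84 / (4 × 5.67×10⁻⁸)]^(1/4) = (2.50×10¹⁰)^(1/4) = 398 K.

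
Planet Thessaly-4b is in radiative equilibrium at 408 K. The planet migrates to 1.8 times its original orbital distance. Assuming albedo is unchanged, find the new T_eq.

T_eq ∝ L^(1/4) · d^(−1/2).
T′ = 408 / 1.8^(1/2) = 304 K.

T_eq ≈ 304 K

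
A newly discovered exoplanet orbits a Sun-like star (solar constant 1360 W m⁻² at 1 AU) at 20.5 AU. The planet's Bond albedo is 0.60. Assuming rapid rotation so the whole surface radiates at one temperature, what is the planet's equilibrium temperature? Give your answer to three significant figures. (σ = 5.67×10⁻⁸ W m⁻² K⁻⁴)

Flux at 20.5 AU: S = 1360/20.5² = 3.24 W m⁻².
Energy balance: absorbed = emitted ⇒ πR²·S(1−A) = 4πR²·σT_eq⁴, so T_eq⁴ = S(1−A)/(4σ).
T_eq = [3.24 × 0.40 / (4 × 5.67×10⁻⁸)]^(1/4) = (5.71×10⁶)^(1/4) = 48.9 K.

T_eq ≈ 48.9 K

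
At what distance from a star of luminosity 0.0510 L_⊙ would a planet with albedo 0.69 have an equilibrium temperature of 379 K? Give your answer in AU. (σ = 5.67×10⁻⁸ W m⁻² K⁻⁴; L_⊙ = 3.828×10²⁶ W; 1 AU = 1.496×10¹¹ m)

d ≈ 0.0678 AU

L = 0.0510 × 3.828×10²⁶ = 1.95×10²⁵ W.
From T_eq⁴ = L(1−A)/(16πσd²): d = √[L(1−A)/(16πσT_eq⁴)].
d = √[1.95×10²⁵ × 0.31 / (16π × 5.67×10⁻⁸ × (379)⁴)] = 1.01×10¹⁰ m = 0.0678 AU.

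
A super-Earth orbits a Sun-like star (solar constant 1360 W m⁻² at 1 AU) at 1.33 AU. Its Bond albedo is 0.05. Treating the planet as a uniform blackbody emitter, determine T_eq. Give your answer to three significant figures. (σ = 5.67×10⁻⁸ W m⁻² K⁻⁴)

T_eq ≈ 238 K

Flux at 1.33 AU: S = 1360/1.33² = 769 W m⁻².
Energy balance: absorbed = emitted ⇒ πR²·S(1−A) = 4πR²·σT_eq⁴, so T_eq⁴ = S(1−A)/(4σ).
T_eq = [769 × 0.95 / (4 × 5.67×10⁻⁸)]^(1/4) = (3.22×10⁹)^(1/4) = 238 K.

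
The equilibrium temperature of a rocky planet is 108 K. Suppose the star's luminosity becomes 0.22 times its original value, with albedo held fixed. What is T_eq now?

T_eq ≈ 74.0 K

T_eq ∝ L^(1/4) · d^(−1/2).
T′ = 108 × 0.22^(1/4) = 74.0 K.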